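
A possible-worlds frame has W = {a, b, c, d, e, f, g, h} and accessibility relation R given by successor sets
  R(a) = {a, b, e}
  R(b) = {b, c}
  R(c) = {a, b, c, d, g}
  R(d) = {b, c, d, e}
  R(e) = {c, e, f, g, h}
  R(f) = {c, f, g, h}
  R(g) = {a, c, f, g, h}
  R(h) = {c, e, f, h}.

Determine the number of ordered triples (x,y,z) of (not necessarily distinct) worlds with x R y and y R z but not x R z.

Enumerating: (a,b,c), (a,e,c), (a,e,f), (a,e,g), (a,e,h), (b,c,a), (b,c,d), (b,c,g), (c,a,e), (c,d,e), (c,g,f), (c,g,h), … and 25 more.
Total: 37.

37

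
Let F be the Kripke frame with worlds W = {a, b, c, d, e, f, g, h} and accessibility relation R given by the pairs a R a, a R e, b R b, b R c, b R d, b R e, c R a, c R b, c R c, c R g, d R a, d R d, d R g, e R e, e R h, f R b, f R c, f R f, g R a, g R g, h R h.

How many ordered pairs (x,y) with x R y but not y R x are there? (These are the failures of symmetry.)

11

Enumerating: (a,e), (b,d), (b,e), (c,a), (c,g), (d,a), (d,g), (e,h), (f,b), (f,c), (g,a).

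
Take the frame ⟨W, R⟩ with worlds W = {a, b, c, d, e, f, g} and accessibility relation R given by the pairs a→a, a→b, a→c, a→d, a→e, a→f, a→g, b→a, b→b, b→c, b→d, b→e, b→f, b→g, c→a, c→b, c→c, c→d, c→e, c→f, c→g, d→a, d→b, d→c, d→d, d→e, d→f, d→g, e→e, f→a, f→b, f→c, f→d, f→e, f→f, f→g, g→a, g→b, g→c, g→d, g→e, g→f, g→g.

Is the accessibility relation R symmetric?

No

Symmetric: no — a R e but not e R a.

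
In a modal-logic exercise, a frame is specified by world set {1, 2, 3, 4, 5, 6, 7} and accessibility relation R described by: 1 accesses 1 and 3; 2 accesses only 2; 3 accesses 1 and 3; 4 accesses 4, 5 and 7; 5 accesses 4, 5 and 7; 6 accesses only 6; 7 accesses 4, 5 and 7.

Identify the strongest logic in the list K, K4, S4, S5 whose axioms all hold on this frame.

S5

Transitive (axiom 4): yes — every two-step R-path is closed by a direct edge.
Reflexive (axiom T): yes — every world is R-related to itself.
Euclidean (axiom 5): yes — any two successors of a common world are R-related.
So F validates K, K4, S4, S5. The strongest is S5.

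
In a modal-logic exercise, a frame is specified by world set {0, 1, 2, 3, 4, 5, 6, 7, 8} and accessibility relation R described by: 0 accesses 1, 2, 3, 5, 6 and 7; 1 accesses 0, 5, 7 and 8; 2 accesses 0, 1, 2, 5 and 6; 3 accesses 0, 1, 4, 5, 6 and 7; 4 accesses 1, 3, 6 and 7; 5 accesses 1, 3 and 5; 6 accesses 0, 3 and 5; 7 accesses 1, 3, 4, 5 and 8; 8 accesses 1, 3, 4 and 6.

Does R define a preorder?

No

Reflexive: no — 0 is not related to itself.
Transitive: no — 0 R 1 and 1 R 8, but not 0 R 8.
So R is not a preorder.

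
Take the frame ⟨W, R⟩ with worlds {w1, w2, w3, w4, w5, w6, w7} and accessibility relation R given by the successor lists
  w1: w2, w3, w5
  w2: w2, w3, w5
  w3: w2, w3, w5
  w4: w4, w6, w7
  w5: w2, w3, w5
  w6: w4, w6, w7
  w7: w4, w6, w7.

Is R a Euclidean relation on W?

Yes

Euclidean: yes — any two successors of a common world are R-related.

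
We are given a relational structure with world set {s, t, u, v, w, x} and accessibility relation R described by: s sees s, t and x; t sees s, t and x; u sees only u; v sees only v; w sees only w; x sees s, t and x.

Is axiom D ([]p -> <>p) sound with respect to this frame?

Yes

The schema D characterises exactly the serial frames.
Serial: yes — every world has a successor (e.g. s R s).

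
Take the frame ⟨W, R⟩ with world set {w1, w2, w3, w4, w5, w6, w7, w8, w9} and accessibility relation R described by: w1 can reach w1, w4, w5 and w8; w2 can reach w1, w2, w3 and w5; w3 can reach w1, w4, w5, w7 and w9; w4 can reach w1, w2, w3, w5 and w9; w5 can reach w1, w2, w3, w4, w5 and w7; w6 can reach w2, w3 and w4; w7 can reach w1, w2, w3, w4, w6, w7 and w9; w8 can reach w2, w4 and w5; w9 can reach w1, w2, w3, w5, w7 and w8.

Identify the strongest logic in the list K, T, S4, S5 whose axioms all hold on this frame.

Reflexive (axiom T): no — w3 is not related to itself.
Transitive (axiom 4): no — w1 R w4 and w4 R w2, but not w1 R w2.
Euclidean (axiom 5): no — w1 R w4 and w1 R w8, but not w4 R w8.
So F validates K; T would additionally require R to be reflexive. The strongest is K.

K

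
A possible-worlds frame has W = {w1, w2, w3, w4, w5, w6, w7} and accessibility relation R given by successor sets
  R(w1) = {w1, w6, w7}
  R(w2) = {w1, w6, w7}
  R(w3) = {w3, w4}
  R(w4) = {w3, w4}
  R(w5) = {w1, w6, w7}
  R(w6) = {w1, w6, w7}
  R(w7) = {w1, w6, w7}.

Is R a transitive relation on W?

Yes

Transitive: yes — every two-step R-path is closed by a direct edge.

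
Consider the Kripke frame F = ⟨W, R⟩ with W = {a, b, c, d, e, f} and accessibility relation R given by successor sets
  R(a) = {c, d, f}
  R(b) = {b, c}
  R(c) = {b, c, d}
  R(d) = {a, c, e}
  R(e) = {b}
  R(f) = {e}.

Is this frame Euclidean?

Euclidean: no — a R c and a R f, but not c R f.

No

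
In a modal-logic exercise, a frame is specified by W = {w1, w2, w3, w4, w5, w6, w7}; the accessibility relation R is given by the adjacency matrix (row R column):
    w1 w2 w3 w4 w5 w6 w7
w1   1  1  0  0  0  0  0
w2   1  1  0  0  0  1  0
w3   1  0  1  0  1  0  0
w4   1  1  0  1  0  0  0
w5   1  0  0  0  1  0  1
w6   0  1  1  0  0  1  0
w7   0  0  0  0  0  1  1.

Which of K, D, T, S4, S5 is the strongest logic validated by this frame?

T

Serial (axiom D): yes — every world has a successor (e.g. w1 R w1).
Reflexive (axiom T): yes — every world is R-related to itself.
Transitive (axiom 4): no — w1 R w2 and w2 R w6, but not w1 R w6.
Euclidean (axiom 5): no — w2 R w1 and w2 R w6, but not w1 R w6.
So F validates K, D, T; S4 would additionally require R to be transitive. The strongest is T.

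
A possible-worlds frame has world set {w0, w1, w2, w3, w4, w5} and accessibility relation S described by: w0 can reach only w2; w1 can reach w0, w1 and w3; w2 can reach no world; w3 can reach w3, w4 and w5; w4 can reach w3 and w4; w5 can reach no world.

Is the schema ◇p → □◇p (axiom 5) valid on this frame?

No

The schema 5 characterises exactly the Euclidean frames.
Euclidean: no — w1 S w0 and w1 S w3, but not w0 S w3.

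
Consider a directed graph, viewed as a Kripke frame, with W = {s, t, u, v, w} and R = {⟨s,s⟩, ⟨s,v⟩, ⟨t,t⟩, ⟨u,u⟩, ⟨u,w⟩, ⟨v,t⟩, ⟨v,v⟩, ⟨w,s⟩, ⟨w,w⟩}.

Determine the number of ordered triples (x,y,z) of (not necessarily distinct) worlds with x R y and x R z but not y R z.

Enumerating: (s,v,s), (u,w,u), (v,t,v), (w,s,w).

4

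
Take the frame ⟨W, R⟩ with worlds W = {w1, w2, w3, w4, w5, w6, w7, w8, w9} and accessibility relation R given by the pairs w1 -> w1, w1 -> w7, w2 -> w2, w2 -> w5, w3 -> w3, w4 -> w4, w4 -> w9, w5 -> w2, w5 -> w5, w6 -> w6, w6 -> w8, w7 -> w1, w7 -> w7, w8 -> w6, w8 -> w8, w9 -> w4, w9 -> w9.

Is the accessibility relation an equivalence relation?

Reflexive: yes — every world is R-related to itself.
Symmetric: yes — every pair in R has its reverse in R.
Transitive: yes — every two-step R-path is closed by a direct edge.
So R is an equivalence relation.

Yes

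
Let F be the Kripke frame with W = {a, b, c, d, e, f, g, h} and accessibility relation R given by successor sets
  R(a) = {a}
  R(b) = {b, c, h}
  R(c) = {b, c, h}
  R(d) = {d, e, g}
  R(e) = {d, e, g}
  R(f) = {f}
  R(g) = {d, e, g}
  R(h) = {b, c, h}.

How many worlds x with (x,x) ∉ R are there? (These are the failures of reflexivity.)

R is reflexive; there are no such worlds.

0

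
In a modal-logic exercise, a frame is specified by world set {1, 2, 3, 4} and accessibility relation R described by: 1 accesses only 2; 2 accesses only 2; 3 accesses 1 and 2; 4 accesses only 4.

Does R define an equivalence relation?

Reflexive: no — 1 is not related to itself.
Symmetric: no — 1 R 2 but not 2 R 1.
Transitive: yes — every two-step R-path is closed by a direct edge.
So R is not an equivalence relation.

No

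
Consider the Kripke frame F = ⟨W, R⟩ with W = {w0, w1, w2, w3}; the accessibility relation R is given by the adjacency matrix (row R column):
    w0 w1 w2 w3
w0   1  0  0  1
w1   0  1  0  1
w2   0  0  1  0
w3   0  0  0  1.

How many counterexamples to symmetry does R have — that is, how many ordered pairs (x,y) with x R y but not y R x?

Enumerating: (w0,w3), (w1,w3).

2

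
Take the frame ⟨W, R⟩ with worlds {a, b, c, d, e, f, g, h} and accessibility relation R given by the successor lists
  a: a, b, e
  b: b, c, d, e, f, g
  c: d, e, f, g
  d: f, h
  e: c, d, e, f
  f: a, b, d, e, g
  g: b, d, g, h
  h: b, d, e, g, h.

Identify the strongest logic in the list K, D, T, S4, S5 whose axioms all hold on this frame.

Serial (axiom D): yes — every world has a successor (e.g. a R a).
Reflexive (axiom T): no — c is not related to itself.
Transitive (axiom 4): no — a R b and b R c, but not a R c.
Euclidean (axiom 5): no — a R e and a R b, but not e R b.
So F validates K, D; T would additionally require R to be reflexive. The strongest is D.

D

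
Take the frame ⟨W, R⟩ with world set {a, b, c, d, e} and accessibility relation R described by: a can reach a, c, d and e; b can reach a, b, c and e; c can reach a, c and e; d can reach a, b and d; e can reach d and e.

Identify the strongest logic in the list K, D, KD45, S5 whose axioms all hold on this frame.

D

Serial (axiom D): yes — every world has a successor (e.g. a R a).
Euclidean (axiom 5): no — a R c and a R d, but not c R d.
Transitive (axiom 4): no — a R d and d R b, but not a R b.
Reflexive (axiom T): yes — every world is R-related to itself.
So F validates K, D; KD45 would additionally require R to be Euclidean and transitive. The strongest is D.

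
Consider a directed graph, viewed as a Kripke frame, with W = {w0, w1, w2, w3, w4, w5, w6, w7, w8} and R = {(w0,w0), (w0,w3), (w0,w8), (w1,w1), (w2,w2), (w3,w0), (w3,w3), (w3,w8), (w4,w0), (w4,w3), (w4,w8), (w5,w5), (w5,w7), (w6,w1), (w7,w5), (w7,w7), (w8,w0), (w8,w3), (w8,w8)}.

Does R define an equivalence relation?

Reflexive: no — w4 is not related to itself.
Symmetric: no — w4 R w0 but not w0 R w4.
Transitive: yes — every two-step R-path is closed by a direct edge.
So R is not an equivalence relation.

No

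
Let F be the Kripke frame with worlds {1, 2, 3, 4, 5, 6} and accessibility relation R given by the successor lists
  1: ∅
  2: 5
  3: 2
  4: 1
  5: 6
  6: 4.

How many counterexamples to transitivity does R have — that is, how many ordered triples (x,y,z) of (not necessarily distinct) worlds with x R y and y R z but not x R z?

Enumerating: (2,5,6), (3,2,5), (5,6,4), (6,4,1).

4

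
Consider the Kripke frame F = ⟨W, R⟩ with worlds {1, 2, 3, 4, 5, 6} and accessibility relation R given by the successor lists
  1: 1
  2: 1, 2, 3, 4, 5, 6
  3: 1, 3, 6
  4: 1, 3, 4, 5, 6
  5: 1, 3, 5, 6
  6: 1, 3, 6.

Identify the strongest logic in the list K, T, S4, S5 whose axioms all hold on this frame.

S4

Reflexive (axiom T): yes — every world is R-related to itself.
Transitive (axiom 4): yes — every two-step R-path is closed by a direct edge.
Euclidean (axiom 5): no — 2 R 1 and 2 R 3, but not 1 R 3.
So F validates K, T, S4; S5 would additionally require R to be Euclidean. The strongest is S4.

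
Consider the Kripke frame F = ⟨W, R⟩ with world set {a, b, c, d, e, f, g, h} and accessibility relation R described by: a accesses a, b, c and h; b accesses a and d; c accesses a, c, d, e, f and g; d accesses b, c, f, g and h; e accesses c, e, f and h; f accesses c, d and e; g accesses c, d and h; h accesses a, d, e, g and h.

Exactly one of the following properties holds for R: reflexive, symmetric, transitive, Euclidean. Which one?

Reflexive: no — b is not related to itself.
Symmetric: yes — every pair in R has its reverse in R.
Transitive: no — a R b and b R d, but not a R d.
Euclidean: no — a R b and a R c, but not b R c.
Only symmetric holds.

symmetric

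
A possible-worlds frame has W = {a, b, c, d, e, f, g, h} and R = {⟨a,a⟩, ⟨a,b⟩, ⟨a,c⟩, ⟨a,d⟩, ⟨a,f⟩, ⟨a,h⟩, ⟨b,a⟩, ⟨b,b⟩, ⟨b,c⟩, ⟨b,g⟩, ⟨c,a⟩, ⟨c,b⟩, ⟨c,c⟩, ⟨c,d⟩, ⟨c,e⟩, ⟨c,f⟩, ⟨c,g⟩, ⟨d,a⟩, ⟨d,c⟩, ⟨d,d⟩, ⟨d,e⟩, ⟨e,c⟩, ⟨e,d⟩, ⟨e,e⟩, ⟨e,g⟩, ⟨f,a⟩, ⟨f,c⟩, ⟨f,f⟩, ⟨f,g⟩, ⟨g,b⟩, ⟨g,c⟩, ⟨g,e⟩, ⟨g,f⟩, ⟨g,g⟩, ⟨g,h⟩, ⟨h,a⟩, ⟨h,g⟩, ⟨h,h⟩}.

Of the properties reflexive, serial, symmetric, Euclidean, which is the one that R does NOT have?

Reflexive: yes — every world is R-related to itself.
Serial: yes — every world has a successor (e.g. a R a).
Symmetric: yes — every pair in R has its reverse in R.
Euclidean: no — a R b and a R d, but not b R d.
Only Euclidean fails.

Euclidean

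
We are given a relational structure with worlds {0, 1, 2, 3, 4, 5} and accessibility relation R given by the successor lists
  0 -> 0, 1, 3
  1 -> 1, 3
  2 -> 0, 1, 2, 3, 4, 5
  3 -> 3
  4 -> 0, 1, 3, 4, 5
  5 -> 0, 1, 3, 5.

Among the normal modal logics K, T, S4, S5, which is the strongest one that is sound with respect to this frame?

Reflexive (axiom T): yes — every world is R-related to itself.
Transitive (axiom 4): yes — every two-step R-path is closed by a direct edge.
Euclidean (axiom 5): no — 0 R 3 and 0 R 1, but not 3 R 1.
So F validates K, T, S4; S5 would additionally require R to be Euclidean. The strongest is S4.

S4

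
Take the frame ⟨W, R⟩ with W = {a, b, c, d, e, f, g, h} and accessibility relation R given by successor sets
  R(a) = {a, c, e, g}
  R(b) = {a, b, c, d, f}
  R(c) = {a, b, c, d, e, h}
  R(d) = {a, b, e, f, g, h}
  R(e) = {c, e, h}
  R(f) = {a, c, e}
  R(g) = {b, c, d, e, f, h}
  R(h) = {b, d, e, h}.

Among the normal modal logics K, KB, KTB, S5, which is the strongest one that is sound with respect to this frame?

K

Symmetric (axiom B): no — a R e but not e R a.
Reflexive (axiom T): no — d is not related to itself.
Euclidean (axiom 5): no — a R c and a R g, but not c R g.
So F validates K; KB would additionally require R to be symmetric. The strongest is K.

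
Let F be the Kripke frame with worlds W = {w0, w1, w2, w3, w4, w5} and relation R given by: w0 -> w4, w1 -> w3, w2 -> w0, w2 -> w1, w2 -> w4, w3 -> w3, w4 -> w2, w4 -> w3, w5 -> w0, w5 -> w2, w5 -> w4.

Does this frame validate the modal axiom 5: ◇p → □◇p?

No

Axiom 5 corresponds to the accessibility relation being Euclidean.
Euclidean: no — w2 R w0 and w2 R w1, but not w0 R w1.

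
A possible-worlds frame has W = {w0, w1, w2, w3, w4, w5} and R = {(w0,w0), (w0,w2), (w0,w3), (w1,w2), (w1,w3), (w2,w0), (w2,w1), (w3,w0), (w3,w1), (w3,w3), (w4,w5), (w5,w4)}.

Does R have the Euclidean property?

No

Euclidean: no — w0 R w2 and w0 R w3, but not w2 R w3.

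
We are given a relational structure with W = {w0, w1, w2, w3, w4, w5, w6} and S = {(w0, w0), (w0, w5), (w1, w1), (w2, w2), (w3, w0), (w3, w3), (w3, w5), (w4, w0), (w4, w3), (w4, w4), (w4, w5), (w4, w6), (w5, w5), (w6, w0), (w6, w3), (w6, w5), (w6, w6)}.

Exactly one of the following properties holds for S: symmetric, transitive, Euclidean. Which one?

Symmetric: no — w0 S w5 but not w5 S w0.
Transitive: yes — every two-step S-path is closed by a direct edge.
Euclidean: no — w3 S w5 and w3 S w0, but not w5 S w0.
Only transitive holds.

transitive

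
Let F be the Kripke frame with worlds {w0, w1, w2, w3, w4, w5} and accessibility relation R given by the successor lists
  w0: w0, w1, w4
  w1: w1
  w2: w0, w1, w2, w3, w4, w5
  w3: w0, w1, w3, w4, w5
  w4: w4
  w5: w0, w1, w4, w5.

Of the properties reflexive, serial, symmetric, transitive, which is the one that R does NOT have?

symmetric

Reflexive: yes — every world is R-related to itself.
Serial: yes — every world has a successor (e.g. w0 R w0).
Symmetric: no — w0 R w1 but not w1 R w0.
Transitive: yes — every two-step R-path is closed by a direct edge.
Only symmetric fails.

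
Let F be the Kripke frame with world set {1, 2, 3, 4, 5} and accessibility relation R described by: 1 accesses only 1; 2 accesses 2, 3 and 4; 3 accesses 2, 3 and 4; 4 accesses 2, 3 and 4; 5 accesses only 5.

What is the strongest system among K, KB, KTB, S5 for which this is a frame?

Symmetric (axiom B): yes — every pair in R has its reverse in R.
Reflexive (axiom T): yes — every world is R-related to itself.
Euclidean (axiom 5): yes — any two successors of a common world are R-related.
So F validates K, KB, KTB, S5. The strongest is S5.

S5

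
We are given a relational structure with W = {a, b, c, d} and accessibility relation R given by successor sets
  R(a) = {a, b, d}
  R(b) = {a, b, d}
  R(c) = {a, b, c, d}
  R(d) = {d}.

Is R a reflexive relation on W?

Reflexive: yes — every world is R-related to itself.

Yes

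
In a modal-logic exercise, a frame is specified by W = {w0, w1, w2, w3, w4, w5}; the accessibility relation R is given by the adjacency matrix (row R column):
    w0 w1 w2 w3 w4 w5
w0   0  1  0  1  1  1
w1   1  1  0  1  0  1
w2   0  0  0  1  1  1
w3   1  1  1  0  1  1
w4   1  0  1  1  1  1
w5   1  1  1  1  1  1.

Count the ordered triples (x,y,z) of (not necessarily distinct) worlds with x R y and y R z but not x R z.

28

Enumerating: (w0,w1,w0), (w0,w3,w0), (w0,w3,w2), (w0,w4,w0), (w0,w4,w2), (w0,w5,w0), (w0,w5,w2), (w1,w0,w4), (w1,w3,w2), (w1,w3,w4), (w1,w5,w2), (w1,w5,w4), … and 16 more.
Total: 28.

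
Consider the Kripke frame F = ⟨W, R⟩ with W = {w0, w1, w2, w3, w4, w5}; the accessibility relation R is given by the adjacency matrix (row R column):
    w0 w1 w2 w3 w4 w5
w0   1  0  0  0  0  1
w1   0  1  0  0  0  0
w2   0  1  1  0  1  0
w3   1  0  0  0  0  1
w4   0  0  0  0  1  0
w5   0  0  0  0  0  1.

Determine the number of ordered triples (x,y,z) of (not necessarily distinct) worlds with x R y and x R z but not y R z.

6

Enumerating: (w0,w5,w0), (w2,w1,w2), (w2,w1,w4), (w2,w4,w1), (w2,w4,w2), (w3,w5,w0).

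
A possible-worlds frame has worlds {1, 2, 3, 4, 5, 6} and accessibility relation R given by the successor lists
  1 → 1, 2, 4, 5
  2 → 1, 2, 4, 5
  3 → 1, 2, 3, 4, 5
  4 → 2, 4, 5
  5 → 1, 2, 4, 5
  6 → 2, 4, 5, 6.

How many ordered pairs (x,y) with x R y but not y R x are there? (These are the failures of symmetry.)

8

Enumerating: (1,4), (3,1), (3,2), (3,4), (3,5), (6,2), (6,4), (6,5).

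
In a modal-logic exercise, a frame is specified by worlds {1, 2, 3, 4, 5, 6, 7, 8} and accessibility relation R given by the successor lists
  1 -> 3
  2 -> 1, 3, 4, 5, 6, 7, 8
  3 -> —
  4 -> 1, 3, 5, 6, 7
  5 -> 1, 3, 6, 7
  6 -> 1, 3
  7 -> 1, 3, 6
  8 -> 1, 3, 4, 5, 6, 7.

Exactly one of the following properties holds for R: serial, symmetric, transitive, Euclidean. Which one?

Serial: no — 3 has no R-successor.
Symmetric: no — 1 R 3 but not 3 R 1.
Transitive: yes — every two-step R-path is closed by a direct edge.
Euclidean: no — 2 R 1 and 2 R 4, but not 1 R 4.
Only transitive holds.

transitive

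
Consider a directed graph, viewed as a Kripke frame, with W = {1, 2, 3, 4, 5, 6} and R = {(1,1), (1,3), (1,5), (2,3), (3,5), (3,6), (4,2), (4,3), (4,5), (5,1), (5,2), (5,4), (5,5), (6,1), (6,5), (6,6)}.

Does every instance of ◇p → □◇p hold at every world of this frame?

Axiom 5 corresponds to the accessibility relation being Euclidean.
Euclidean: no — 1 R 5 and 1 R 3, but not 5 R 3.

No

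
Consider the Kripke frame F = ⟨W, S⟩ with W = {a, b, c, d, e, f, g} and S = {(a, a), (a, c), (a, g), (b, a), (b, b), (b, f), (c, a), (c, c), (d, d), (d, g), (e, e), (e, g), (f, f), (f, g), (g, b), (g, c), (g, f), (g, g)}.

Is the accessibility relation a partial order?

Reflexive: yes — every world is S-related to itself.
Transitive: no — a S g and g S b, but not a S b.
Antisymmetric: no — a S c and c S a with a ≠ c.
So S is not a partial order.

No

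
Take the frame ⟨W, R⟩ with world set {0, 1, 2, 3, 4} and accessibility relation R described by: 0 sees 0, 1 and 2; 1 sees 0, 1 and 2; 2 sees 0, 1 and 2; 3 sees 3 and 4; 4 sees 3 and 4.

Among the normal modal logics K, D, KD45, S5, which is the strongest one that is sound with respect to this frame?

Serial (axiom D): yes — every world has a successor (e.g. 0 R 0).
Euclidean (axiom 5): yes — any two successors of a common world are R-related.
Transitive (axiom 4): yes — every two-step R-path is closed by a direct edge.
Reflexive (axiom T): yes — every world is R-related to itself.
So F validates K, D, KD45, S5. The strongest is S5.

S5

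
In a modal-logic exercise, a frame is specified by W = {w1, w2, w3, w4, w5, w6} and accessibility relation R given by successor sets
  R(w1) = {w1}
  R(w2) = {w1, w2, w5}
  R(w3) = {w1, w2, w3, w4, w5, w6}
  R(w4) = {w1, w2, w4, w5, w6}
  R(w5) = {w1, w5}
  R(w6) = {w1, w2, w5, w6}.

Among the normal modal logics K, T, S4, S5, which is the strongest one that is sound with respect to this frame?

S4

Reflexive (axiom T): yes — every world is R-related to itself.
Transitive (axiom 4): yes — every two-step R-path is closed by a direct edge.
Euclidean (axiom 5): no — w2 R w1 and w2 R w5, but not w1 R w5.
So F validates K, T, S4; S5 would additionally require R to be Euclidean. The strongest is S4.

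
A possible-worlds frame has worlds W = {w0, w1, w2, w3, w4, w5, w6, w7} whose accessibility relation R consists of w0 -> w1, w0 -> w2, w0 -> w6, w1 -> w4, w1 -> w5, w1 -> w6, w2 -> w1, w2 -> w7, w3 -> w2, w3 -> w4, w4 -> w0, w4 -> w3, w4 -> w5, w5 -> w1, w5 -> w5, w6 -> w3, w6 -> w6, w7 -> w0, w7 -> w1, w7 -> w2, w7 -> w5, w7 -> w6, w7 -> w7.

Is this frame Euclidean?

Euclidean: no — w0 R w1 and w0 R w2, but not w1 R w2.

No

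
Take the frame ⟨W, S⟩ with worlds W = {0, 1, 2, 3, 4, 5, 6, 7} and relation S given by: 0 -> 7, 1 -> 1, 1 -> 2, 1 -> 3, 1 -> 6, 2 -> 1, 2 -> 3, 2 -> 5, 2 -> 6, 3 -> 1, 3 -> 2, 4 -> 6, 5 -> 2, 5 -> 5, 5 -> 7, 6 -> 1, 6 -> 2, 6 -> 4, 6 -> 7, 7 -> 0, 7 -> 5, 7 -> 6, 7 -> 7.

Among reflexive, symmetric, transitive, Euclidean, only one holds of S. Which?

Reflexive: no — 0 is not related to itself.
Symmetric: yes — every pair in S has its reverse in S.
Transitive: no — 0 S 7 and 7 S 5, but not 0 S 5.
Euclidean: no — 1 S 3 and 1 S 6, but not 3 S 6.
Only symmetric holds.

symmetric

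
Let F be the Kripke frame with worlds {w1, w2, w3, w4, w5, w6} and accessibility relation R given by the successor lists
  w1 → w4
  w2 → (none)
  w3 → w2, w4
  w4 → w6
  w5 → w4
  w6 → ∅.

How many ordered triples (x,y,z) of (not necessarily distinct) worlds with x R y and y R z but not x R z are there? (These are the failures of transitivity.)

Enumerating: (w1,w4,w6), (w3,w4,w6), (w5,w4,w6).

3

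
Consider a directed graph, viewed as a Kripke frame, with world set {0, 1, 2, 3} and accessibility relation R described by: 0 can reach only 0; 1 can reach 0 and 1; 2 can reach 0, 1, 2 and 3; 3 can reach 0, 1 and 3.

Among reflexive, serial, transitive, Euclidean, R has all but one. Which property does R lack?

Reflexive: yes — every world is R-related to itself.
Serial: yes — every world has a successor (e.g. 0 R 0).
Transitive: yes — every two-step R-path is closed by a direct edge.
Euclidean: no — 2 R 0 and 2 R 1, but not 0 R 1.
Only Euclidean fails.

Euclidean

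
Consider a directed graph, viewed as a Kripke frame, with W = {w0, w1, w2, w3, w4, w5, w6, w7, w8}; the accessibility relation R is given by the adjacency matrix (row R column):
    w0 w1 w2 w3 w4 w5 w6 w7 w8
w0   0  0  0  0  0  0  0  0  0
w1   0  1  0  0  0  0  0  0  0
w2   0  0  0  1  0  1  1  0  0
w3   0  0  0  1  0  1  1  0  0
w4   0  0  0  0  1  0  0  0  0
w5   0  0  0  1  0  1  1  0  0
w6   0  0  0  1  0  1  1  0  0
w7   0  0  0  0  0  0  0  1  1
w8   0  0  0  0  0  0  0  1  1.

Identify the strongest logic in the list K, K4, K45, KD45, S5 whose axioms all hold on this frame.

Transitive (axiom 4): yes — every two-step R-path is closed by a direct edge.
Euclidean (axiom 5): yes — any two successors of a common world are R-related.
Serial (axiom D): no — w0 has no R-successor.
Reflexive (axiom T): no — w0 is not related to itself.
So F validates K, K4, K45; KD45 would additionally require R to be serial. The strongest is K45.

K45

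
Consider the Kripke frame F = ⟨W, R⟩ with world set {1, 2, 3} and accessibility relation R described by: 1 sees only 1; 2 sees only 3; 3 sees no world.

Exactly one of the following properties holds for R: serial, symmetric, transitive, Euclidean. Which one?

Serial: no — 3 has no R-successor.
Symmetric: no — 2 R 3 but not 3 R 2.
Transitive: yes — every two-step R-path is closed by a direct edge.
Euclidean: no — 2 R 3 and 2 R 3, but not 3 R 3.
Only transitive holds.

transitive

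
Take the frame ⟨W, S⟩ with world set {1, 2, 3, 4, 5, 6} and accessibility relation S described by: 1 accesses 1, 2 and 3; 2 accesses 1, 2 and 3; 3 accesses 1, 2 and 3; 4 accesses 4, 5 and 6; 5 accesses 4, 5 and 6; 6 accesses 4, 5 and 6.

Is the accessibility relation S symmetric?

Symmetric: yes — every pair in S has its reverse in S.

Yes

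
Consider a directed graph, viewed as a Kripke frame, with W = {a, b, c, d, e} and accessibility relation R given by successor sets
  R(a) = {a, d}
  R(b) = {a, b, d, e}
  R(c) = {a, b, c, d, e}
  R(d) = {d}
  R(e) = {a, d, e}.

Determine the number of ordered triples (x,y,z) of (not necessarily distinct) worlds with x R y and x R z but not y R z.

Enumerating: (a,d,a), (b,a,b), (b,a,e), (b,d,a), (b,d,b), (b,d,e), (b,e,b), (c,a,b), (c,a,c), (c,a,e), (c,b,c), (c,d,a), … and 8 more.
Total: 20.

20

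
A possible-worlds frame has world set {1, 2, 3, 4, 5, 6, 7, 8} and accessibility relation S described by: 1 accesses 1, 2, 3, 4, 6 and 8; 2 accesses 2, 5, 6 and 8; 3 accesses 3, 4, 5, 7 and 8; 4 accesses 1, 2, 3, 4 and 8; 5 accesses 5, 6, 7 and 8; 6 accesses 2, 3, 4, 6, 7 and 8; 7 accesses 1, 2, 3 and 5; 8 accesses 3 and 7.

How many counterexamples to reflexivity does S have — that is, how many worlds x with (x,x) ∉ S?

2

Enumerating: 7, 8.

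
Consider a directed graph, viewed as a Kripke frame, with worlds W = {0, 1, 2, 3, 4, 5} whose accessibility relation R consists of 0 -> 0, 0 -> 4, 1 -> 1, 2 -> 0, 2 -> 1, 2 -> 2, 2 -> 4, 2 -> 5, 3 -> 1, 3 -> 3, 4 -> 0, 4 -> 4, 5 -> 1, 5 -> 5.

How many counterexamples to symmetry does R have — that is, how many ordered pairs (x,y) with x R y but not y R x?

6

Enumerating: (2,0), (2,1), (2,4), (2,5), (3,1), (5,1).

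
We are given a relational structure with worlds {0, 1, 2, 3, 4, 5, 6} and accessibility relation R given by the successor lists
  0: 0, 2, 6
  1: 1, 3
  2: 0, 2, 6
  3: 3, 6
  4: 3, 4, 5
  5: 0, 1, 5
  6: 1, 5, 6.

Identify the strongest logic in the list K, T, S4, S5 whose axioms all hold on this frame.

T

Reflexive (axiom T): yes — every world is R-related to itself.
Transitive (axiom 4): no — 0 R 6 and 6 R 1, but not 0 R 1.
Euclidean (axiom 5): no — 0 R 6 and 0 R 2, but not 6 R 2.
So F validates K, T; S4 would additionally require R to be transitive. The strongest is T.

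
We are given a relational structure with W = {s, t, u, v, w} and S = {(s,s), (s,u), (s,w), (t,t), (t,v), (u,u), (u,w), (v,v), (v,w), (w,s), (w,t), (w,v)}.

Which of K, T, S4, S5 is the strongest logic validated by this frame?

Reflexive (axiom T): no — w is not related to itself.
Transitive (axiom 4): no — s S w and w S t, but not s S t.
Euclidean (axiom 5): no — s S w and s S u, but not w S u.
So F validates K; T would additionally require S to be reflexive. The strongest is K.

K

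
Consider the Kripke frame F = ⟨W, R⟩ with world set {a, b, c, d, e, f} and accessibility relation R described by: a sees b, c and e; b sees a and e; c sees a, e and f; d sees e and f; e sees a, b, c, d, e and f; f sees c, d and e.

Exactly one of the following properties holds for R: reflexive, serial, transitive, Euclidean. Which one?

Reflexive: no — a is not related to itself.
Serial: yes — every world has a successor (e.g. a R b).
Transitive: no — a R c and c R f, but not a R f.
Euclidean: no — a R b and a R c, but not b R c.
Only serial holds.

serial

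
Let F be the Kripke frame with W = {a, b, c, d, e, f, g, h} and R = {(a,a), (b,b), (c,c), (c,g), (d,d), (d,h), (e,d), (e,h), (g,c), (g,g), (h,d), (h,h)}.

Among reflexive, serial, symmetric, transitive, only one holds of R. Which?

Reflexive: no — e is not related to itself.
Serial: no — f has no R-successor.
Symmetric: no — e R d but not d R e.
Transitive: yes — every two-step R-path is closed by a direct edge.
Only transitive holds.

transitive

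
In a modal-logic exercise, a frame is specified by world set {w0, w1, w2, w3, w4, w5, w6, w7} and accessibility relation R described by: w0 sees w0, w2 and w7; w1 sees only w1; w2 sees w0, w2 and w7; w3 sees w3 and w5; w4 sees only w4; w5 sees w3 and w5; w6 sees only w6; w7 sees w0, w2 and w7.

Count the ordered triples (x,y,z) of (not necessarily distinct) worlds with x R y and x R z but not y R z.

R is Euclidean; there are no such tuples.

0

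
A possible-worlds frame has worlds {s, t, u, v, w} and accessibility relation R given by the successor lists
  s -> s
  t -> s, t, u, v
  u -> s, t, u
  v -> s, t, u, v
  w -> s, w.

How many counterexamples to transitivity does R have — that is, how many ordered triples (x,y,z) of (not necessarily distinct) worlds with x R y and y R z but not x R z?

Enumerating: (u,t,v).

1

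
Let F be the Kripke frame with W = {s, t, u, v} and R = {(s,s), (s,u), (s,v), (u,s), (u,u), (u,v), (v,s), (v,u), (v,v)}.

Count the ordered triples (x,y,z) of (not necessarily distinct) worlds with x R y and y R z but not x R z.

0

R is transitive; there are no such tuples.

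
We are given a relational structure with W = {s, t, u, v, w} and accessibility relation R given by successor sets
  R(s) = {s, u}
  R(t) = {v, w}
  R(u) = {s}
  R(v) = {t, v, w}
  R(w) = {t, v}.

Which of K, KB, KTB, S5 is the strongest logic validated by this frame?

Symmetric (axiom B): yes — every pair in R has its reverse in R.
Reflexive (axiom T): no — t is not related to itself.
Euclidean (axiom 5): no — s R u and s R u, but not u R u.
So F validates K, KB; KTB would additionally require R to be reflexive. The strongest is KB.

KB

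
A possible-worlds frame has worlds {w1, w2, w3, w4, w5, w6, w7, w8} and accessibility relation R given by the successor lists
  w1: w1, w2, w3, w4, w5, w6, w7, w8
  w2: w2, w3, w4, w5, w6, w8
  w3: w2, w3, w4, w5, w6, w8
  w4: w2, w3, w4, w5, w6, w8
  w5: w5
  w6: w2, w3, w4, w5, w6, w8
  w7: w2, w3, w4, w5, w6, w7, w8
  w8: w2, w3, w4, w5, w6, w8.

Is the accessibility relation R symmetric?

No

Symmetric: no — w1 R w2 but not w2 R w1.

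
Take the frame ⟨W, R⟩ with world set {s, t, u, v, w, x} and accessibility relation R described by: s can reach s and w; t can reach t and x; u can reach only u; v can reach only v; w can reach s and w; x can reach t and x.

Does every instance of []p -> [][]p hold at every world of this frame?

Yes

By correspondence theory, 4 is valid on a frame iff R is transitive.
Transitive: yes — every two-step R-path is closed by a direct edge.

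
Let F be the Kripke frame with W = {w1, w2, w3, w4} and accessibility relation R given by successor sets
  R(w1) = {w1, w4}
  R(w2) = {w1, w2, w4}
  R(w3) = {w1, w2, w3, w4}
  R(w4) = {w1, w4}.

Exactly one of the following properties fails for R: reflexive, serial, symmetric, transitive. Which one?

symmetric

Reflexive: yes — every world is R-related to itself.
Serial: yes — every world has a successor (e.g. w1 R w1).
Symmetric: no — w2 R w1 but not w1 R w2.
Transitive: yes — every two-step R-path is closed by a direct edge.
Only symmetric fails.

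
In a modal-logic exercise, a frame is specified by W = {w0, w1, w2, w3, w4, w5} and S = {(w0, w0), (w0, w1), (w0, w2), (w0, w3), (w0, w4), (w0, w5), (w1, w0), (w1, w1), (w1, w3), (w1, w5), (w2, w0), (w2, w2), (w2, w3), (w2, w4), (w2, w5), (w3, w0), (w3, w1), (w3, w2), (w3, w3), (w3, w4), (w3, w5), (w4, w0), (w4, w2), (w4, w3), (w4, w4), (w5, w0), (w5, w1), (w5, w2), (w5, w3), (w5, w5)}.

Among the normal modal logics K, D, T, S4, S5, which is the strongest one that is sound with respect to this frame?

Serial (axiom D): yes — every world has a successor (e.g. w0 S w0).
Reflexive (axiom T): yes — every world is S-related to itself.
Transitive (axiom 4): no — w1 S w0 and w0 S w2, but not w1 S w2.
Euclidean (axiom 5): no — w0 S w1 and w0 S w2, but not w1 S w2.
So F validates K, D, T; S4 would additionally require S to be transitive. The strongest is T.

T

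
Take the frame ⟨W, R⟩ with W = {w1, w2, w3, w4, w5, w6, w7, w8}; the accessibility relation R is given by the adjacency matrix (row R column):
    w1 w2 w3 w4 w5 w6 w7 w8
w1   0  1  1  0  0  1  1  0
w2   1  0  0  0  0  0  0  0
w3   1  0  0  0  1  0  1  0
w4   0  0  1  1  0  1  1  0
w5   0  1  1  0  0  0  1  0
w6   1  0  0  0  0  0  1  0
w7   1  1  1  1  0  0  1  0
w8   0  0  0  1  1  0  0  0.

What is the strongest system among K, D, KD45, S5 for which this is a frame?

Serial (axiom D): yes — every world has a successor (e.g. w1 R w2).
Euclidean (axiom 5): no — w1 R w2 and w1 R w3, but not w2 R w3.
Transitive (axiom 4): no — w1 R w3 and w3 R w5, but not w1 R w5.
Reflexive (axiom T): no — w1 is not related to itself.
So F validates K, D; KD45 would additionally require R to be Euclidean and transitive. The strongest is D.

D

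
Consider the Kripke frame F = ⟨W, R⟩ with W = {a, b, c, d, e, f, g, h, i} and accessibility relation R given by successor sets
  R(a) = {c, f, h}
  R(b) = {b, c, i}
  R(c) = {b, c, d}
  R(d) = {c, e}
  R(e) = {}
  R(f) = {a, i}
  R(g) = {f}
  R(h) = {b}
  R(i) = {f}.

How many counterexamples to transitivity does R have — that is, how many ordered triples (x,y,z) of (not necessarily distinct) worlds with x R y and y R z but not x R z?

21

Enumerating: (a,c,b), (a,c,d), (a,f,a), (a,f,i), (a,h,b), (b,c,d), (b,i,f), (c,b,i), (c,d,e), (d,c,b), (d,c,d), (f,a,c), … and 9 more.
Total: 21.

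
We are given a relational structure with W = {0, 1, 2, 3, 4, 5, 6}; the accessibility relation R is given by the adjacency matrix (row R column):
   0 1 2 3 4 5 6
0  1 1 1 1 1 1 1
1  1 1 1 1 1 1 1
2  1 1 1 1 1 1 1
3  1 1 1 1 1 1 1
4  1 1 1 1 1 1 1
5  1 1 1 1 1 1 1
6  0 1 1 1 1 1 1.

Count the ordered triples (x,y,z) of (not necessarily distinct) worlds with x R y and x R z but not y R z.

6

Enumerating: (0,6,0), (1,6,0), (2,6,0), (3,6,0), (4,6,0), (5,6,0).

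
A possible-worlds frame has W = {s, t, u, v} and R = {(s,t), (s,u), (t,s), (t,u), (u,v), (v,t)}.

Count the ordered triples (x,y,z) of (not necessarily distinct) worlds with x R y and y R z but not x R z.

Enumerating: (s,t,s), (s,u,v), (t,s,t), (t,u,v), (u,v,t), (v,t,s), (v,t,u).

7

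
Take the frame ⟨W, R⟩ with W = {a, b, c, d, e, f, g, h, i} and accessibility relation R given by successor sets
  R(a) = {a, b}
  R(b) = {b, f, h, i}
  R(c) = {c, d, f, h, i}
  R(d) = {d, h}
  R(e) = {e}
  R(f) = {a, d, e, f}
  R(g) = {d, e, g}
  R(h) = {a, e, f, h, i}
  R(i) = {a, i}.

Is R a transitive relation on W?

No

Transitive: no — a R b and b R f, but not a R f.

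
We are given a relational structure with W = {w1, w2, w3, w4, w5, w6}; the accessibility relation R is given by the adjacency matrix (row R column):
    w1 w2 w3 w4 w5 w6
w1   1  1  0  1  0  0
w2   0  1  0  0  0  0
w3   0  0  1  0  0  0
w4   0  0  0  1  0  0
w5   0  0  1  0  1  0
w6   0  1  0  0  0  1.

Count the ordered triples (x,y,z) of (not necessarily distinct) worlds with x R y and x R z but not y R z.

6

Enumerating: (w1,w2,w1), (w1,w2,w4), (w1,w4,w1), (w1,w4,w2), (w5,w3,w5), (w6,w2,w6).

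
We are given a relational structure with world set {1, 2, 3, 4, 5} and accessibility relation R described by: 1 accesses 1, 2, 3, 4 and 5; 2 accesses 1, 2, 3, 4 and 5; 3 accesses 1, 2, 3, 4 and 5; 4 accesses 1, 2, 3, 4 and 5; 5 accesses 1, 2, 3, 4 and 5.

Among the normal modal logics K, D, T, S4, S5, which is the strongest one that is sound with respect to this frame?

Serial (axiom D): yes — every world has a successor (e.g. 1 R 1).
Reflexive (axiom T): yes — every world is R-related to itself.
Transitive (axiom 4): yes — every two-step R-path is closed by a direct edge.
Euclidean (axiom 5): yes — any two successors of a common world are R-related.
So F validates K, D, T, S4, S5. The strongest is S5.

S5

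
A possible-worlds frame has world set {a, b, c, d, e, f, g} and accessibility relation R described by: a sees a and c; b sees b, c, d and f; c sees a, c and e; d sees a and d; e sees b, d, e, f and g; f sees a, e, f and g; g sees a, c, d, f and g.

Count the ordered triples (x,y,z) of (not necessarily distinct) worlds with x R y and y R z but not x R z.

Enumerating: (a,c,e), (b,c,a), (b,c,e), (b,d,a), (b,f,a), (b,f,e), (b,f,g), (c,e,b), (c,e,d), (c,e,f), (c,e,g), (d,a,c), … and 12 more.
Total: 24.

24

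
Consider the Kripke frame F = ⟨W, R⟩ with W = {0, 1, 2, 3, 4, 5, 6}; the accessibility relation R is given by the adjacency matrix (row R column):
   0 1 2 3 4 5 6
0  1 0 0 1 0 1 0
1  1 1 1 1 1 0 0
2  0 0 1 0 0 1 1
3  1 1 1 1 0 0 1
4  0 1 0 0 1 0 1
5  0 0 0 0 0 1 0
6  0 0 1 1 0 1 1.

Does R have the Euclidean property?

No

Euclidean: no — 0 R 3 and 0 R 5, but not 3 R 5.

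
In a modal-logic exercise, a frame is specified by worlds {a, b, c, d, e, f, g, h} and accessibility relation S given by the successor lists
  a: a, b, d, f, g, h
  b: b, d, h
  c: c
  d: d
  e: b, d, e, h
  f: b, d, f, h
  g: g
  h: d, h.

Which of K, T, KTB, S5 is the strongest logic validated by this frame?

Reflexive (axiom T): yes — every world is S-related to itself.
Symmetric (axiom B): no — a S b but not b S a.
Euclidean (axiom 5): no — a S b and a S f, but not b S f.
So F validates K, T; KTB would additionally require S to be symmetric. The strongest is T.

T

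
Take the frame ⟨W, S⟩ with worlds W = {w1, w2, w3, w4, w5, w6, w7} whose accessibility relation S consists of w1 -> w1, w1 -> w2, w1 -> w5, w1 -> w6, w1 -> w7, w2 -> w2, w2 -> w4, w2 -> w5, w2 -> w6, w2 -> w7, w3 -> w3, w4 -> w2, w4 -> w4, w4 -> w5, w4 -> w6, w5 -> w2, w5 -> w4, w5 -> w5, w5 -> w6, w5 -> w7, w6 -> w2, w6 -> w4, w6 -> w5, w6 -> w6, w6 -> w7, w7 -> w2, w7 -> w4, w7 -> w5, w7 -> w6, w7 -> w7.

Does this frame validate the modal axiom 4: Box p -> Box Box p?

No

The schema 4 characterises exactly the transitive frames.
Transitive: no — w1 S w2 and w2 S w4, but not w1 S w4.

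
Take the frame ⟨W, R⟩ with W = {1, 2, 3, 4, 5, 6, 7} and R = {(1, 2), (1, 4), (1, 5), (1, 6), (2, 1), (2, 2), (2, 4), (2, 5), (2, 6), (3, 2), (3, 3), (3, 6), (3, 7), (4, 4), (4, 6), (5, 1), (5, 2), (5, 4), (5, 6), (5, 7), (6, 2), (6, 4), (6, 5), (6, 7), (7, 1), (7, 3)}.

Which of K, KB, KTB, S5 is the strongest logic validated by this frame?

Symmetric (axiom B): no — 1 R 4 but not 4 R 1.
Reflexive (axiom T): no — 1 is not related to itself.
Euclidean (axiom 5): no — 1 R 4 and 1 R 2, but not 4 R 2.
So F validates K; KB would additionally require R to be symmetric. The strongest is K.

K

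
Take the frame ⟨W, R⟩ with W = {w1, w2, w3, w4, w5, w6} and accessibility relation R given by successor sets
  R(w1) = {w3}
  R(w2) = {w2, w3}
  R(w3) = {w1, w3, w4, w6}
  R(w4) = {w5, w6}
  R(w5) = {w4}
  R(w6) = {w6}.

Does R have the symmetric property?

Symmetric: no — w2 R w3 but not w3 R w2.

No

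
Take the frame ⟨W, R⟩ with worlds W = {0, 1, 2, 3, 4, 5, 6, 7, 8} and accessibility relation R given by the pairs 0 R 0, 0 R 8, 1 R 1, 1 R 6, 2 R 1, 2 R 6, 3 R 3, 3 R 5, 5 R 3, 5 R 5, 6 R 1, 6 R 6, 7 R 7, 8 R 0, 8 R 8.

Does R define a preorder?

Reflexive: no — 2 is not related to itself.
Transitive: yes — every two-step R-path is closed by a direct edge.
So R is not a preorder.

No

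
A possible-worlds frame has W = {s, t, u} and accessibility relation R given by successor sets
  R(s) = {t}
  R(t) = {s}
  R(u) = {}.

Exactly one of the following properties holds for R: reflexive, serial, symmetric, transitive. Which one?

symmetric

Reflexive: no — s is not related to itself.
Serial: no — u has no R-successor.
Symmetric: yes — every pair in R has its reverse in R.
Transitive: no — s R t and t R s, but not s R s.
Only symmetric holds.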